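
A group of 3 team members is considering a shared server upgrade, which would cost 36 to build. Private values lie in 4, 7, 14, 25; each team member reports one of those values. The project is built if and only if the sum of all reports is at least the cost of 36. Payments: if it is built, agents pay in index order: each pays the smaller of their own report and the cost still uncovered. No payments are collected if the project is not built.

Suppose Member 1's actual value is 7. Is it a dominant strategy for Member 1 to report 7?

No

Consider the case where Member 2 reports 7 and Member 3 reports 25.
Truthful report 7: project built, pays 7, utility 7 - 7 = 0.
Report 4 instead: project built, pays 4, utility 7 - 4 = 3.
Since 3 > 0, reporting 4 is strictly better here, so truthful reporting is not dominant.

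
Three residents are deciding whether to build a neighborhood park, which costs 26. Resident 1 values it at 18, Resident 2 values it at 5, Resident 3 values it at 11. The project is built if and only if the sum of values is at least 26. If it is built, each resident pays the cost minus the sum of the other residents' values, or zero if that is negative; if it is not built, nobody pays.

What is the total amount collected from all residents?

13

Total value 34 ≥ cost 26, so it is built.
Resident 1: others sum to 16; max(0, 26 - 16) = 10.
Resident 2: others sum to 29; max(0, 26 - 29) = 0.
Resident 3: others sum to 23; max(0, 26 - 23) = 3.
Total collected = 10 + 0 + 3 = 13.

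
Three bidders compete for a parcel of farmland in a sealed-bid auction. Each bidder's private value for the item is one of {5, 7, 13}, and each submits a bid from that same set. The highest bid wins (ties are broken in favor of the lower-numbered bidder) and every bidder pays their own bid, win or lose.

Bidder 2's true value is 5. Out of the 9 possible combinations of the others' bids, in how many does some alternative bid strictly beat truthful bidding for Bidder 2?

2

Others bid (5, 5): truth gives -5; bid 7 gives -2 > -5. Violating.
Others bid (5, 7): truth gives -5; bid 7 gives -2 > -5. Violating.
Others bid (5, 13): truth gives -5; no alternative beats it.
Others bid (7, 5): truth gives -5; no alternative beats it.
(Checking all 9 profiles: 2 have a profitable deviation, 7 do not.)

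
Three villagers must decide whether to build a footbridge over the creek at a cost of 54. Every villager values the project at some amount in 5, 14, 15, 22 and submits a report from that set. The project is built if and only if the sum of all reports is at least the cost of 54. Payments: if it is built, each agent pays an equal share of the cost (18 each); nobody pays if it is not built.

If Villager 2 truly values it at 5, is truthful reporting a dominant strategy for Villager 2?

Check each profile of the others' reports and compare truth against every alternative report.
Others report (22, 22): truth gives 0, best alternative gives -13.
Others report (5, 5): truth gives 0, best alternative gives 0.
Others report (5, 14): truth gives 0, best alternative gives 0.
Others report (5, 15): truth gives 0, best alternative gives 0.
Others report (5, 22): truth gives 0, best alternative gives 0.
Others report (14, 5): truth gives 0, best alternative gives 0.
(Remaining 10 profiles checked similarly; truth is weakly best in each.)
In every case the truthful report is at least as good as any alternative, so it is a dominant strategy.

Yes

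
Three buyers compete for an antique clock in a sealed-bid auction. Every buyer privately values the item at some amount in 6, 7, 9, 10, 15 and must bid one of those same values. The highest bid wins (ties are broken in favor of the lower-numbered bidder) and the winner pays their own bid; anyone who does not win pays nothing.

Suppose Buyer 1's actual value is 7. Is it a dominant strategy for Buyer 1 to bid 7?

Consider the case where Buyer 2 bids 6 and Buyer 3 bids 6.
Truthful bid 7: wins, pays 7, utility 7 - 7 = 0.
Bid 6 instead: wins, pays 6, utility 7 - 6 = 1.
Since 1 > 0, bidding 6 is strictly better here, so truthful bidding is not dominant.

No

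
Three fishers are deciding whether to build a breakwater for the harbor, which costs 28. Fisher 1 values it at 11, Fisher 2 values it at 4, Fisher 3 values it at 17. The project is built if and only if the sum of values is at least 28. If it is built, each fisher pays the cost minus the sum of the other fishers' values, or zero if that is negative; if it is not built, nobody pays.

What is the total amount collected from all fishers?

Total value 32 ≥ cost 28, so it is built.
Fisher 1: others sum to 21; max(0, 28 - 21) = 7.
Fisher 2: others sum to 28; max(0, 28 - 28) = 0.
Fisher 3: others sum to 15; max(0, 28 - 15) = 13.
Total collected = 7 + 0 + 13 = 20.

20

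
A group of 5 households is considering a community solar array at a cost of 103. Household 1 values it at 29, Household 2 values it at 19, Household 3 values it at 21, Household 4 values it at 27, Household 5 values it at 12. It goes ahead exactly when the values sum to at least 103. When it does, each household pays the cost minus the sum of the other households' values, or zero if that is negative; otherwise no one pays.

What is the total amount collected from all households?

Total value 108 ≥ cost 103, so it is built.
Household 1: others sum to 79; max(0, 103 - 79) = 24.
Household 2: others sum to 89; max(0, 103 - 89) = 14.
Household 3: others sum to 87; max(0, 103 - 87) = 16.
Household 4: others sum to 81; max(0, 103 - 81) = 22.
Household 5: others sum to 96; max(0, 103 - 96) = 7.
Total collected = 24 + 14 + 16 + 22 + 7 = 83.

83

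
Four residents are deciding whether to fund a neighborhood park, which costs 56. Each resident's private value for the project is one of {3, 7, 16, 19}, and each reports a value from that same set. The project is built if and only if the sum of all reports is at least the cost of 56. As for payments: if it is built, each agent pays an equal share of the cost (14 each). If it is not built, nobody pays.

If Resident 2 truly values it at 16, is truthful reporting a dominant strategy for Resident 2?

Consider the case where Resident 1 reports 3, Resident 3 reports 16 and Resident 4 reports 19.
Truthful report 16: project not built, utility 0.
Report 19 instead: project built, pays 14, utility 16 - 14 = 2.
Since 2 > 0, reporting 19 is strictly better here, so truthful reporting is not dominant.

No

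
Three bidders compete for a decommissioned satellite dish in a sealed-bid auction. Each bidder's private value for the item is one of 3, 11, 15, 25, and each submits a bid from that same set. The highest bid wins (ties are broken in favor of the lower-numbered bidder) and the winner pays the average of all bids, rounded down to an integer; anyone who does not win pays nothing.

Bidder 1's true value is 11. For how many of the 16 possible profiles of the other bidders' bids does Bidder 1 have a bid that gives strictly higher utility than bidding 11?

Others bid (3, 3): truth gives 6; bid 3 gives 8 > 6. Violating.
Others bid (3, 11): truth gives 3; no alternative beats it.
Others bid (3, 15): truth gives 0; no alternative beats it.
(Checking all 16 profiles: 1 has a profitable deviation, 15 do not.)

1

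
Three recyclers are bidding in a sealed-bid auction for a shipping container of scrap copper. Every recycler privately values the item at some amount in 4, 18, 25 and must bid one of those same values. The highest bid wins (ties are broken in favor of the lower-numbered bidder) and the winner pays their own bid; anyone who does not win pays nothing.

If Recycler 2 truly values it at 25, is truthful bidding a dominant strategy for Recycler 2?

Consider the case where Recycler 1 bids 4 and Recycler 3 bids 4.
Truthful bid 25: wins, pays 25, utility 25 - 25 = 0.
Bid 18 instead: wins, pays 18, utility 25 - 18 = 7.
Since 7 > 0, bidding 18 is strictly better here, so truthful bidding is not dominant.

No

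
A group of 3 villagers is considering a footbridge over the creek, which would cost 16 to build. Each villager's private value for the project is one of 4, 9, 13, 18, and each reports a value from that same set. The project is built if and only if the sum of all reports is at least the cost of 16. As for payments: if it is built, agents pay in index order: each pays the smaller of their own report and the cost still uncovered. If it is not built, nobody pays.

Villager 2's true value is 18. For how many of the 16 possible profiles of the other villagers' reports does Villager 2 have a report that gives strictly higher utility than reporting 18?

Others report (4, 4): truth gives 6; report 9 gives 9 > 6. Violating.
Others report (4, 9): truth gives 6; report 4 gives 14 > 6. Violating.
Others report (4, 13): truth gives 6; report 4 gives 14 > 6. Violating.
Others report (4, 18): truth gives 6; report 4 gives 14 > 6. Violating.
Others report (13, 4): truth gives 15; no alternative beats it.
Others report (13, 9): truth gives 15; no alternative beats it.
(Checking all 16 profiles: 8 have a profitable deviation, 8 do not.)

8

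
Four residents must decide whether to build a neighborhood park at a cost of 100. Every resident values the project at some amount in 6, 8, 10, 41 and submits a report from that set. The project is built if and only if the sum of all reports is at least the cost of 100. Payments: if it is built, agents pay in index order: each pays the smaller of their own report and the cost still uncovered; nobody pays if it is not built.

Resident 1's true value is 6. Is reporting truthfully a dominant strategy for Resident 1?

Check each profile of the others' reports and compare truth against every alternative report.
Others report (10, 41, 41): truth gives 0, best alternative gives -2.
Others report (41, 10, 41): truth gives 0, best alternative gives -2.
Others report (41, 41, 10): truth gives 0, best alternative gives -2.
Others report (41, 41, 41): truth gives 0, best alternative gives -2.
Others report (6, 6, 6): truth gives 0, best alternative gives 0.
Others report (6, 6, 8): truth gives 0, best alternative gives 0.
(Remaining 58 profiles checked similarly; truth is weakly best in each.)
In every case the truthful report is at least as good as any alternative, so it is a dominant strategy.

Yes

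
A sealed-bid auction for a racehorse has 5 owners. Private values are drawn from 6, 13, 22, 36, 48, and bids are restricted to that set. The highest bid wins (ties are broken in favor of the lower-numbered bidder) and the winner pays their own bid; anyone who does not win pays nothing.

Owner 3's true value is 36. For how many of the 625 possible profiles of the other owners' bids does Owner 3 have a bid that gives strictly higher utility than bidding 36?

Others bid (6, 6, 6, 6): truth gives 0; bid 13 gives 23 > 0. Violating.
Others bid (6, 6, 6, 13): truth gives 0; bid 13 gives 23 > 0. Violating.
Others bid (6, 6, 6, 22): truth gives 0; bid 22 gives 14 > 0. Violating.
Others bid (6, 6, 13, 6): truth gives 0; bid 13 gives 23 > 0. Violating.
Others bid (6, 6, 6, 36): truth gives 0; no alternative beats it.
Others bid (6, 6, 6, 48): truth gives 0; no alternative beats it.
(Checking all 625 profiles: 36 have a profitable deviation, 589 do not.)

36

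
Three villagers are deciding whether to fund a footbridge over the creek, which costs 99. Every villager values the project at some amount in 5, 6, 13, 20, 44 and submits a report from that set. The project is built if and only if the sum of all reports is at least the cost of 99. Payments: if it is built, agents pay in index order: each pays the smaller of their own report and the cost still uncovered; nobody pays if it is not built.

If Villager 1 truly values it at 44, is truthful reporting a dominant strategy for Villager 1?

No

Consider the case where Villager 2 reports 44 and Villager 3 reports 44.
Truthful report 44: project built, pays 44, utility 44 - 44 = 0.
Report 13 instead: project built, pays 13, utility 44 - 13 = 31.
Since 31 > 0, reporting 13 is strictly better here, so truthful reporting is not dominant.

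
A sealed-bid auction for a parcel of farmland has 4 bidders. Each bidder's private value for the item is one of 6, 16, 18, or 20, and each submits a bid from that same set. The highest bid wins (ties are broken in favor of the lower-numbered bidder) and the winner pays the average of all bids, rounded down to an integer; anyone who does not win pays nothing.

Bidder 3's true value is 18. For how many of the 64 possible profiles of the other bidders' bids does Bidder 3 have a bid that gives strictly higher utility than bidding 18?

17

Others bid (6, 6, 6): truth gives 9; bid 16 gives 10 > 9. Violating.
Others bid (6, 6, 20): truth gives 0; bid 20 gives 5 > 0. Violating.
Others bid (6, 16, 20): truth gives 0; bid 20 gives 3 > 0. Violating.
Others bid (6, 18, 6): truth gives 0; bid 20 gives 6 > 0. Violating.
Others bid (6, 6, 16): truth gives 7; no alternative beats it.
Others bid (6, 6, 18): truth gives 6; no alternative beats it.
(Checking all 64 profiles: 17 have a profitable deviation, 47 do not.)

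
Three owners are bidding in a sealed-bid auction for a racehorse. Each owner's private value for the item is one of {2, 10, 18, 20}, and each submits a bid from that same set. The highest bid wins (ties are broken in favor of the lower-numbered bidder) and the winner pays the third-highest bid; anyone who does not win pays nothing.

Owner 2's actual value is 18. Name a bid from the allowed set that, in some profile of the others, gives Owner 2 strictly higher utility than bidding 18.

Suppose Owner 1 bids 2 and Owner 3 bids 20.
Bid 18: loses, pays 0, utility 0.
Bid 20: wins, pays 2, utility 18 - 2 = 16.
So bidding 20 beats truth here (16 > 0).

20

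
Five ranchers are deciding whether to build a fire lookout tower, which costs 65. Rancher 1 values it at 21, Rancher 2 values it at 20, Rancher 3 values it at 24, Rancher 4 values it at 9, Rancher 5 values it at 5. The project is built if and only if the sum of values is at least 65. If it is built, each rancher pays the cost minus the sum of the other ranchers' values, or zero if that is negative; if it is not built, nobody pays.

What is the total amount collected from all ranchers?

23

Total value 79 ≥ cost 65, so it is built.
Rancher 1: others sum to 58; max(0, 65 - 58) = 7.
Rancher 2: others sum to 59; max(0, 65 - 59) = 6.
Rancher 3: others sum to 55; max(0, 65 - 55) = 10.
Rancher 4: others sum to 70; max(0, 65 - 70) = 0.
Rancher 5: others sum to 74; max(0, 65 - 74) = 0.
Total collected = 7 + 6 + 10 + 0 + 0 = 23.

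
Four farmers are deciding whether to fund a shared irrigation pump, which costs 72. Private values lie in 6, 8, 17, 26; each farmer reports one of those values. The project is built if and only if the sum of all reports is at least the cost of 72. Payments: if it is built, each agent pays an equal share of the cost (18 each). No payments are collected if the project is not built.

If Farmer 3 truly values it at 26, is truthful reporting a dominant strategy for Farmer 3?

Yes

Check each profile of the others' reports and compare truth against every alternative report.
Others report (6, 17, 26): truth gives 8, best alternative gives 0.
Others report (6, 26, 17): truth gives 8, best alternative gives 0.
Others report (8, 17, 26): truth gives 8, best alternative gives 0.
Others report (8, 26, 17): truth gives 8, best alternative gives 0.
Others report (17, 6, 26): truth gives 8, best alternative gives 0.
Others report (17, 8, 26): truth gives 8, best alternative gives 0.
(Remaining 58 profiles checked similarly; truth is weakly best in each.)
In every case the truthful report is at least as good as any alternative, so it is a dominant strategy.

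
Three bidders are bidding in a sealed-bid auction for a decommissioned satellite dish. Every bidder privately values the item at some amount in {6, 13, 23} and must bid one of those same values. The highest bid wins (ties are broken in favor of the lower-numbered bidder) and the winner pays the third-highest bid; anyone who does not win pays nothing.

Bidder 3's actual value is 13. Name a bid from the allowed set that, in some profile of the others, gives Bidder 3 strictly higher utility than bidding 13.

Suppose Bidder 1 bids 6 and Bidder 2 bids 13.
Bid 13: loses, pays 0, utility 0.
Bid 23: wins, pays 6, utility 13 - 6 = 7.
So bidding 23 beats truth here (7 > 0).

23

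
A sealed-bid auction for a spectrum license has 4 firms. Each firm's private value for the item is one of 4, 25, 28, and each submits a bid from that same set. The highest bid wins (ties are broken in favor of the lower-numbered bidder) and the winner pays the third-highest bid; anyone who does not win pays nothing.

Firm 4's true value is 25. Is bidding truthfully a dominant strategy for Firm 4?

Consider the case where Firm 1 bids 4, Firm 2 bids 4 and Firm 3 bids 25.
Truthful bid 25: loses, pays 0, utility 0.
Bid 28 instead: wins, pays 4, utility 25 - 4 = 21.
Since 21 > 0, bidding 28 is strictly better here, so truthful bidding is not dominant.

No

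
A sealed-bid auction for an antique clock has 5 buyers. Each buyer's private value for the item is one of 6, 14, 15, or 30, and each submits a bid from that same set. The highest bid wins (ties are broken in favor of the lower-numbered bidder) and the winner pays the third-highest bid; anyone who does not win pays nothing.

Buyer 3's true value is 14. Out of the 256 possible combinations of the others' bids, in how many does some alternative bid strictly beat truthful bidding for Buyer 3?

Others bid (6, 6, 6, 15): truth gives 0; bid 15 gives 8 > 0. Violating.
Others bid (6, 6, 6, 30): truth gives 0; bid 30 gives 8 > 0. Violating.
Others bid (6, 6, 15, 6): truth gives 0; bid 15 gives 8 > 0. Violating.
Others bid (6, 6, 30, 6): truth gives 0; bid 30 gives 8 > 0. Violating.
Others bid (6, 6, 6, 6): truth gives 8; no alternative beats it.
Others bid (6, 6, 6, 14): truth gives 8; no alternative beats it.
(Checking all 256 profiles: 8 have a profitable deviation, 248 do not.)

8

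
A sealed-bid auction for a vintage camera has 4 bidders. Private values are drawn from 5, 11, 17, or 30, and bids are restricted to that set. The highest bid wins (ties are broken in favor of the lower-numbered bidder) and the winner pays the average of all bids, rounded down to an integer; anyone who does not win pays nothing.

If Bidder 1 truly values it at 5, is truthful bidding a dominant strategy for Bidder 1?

Yes

Check each profile of the others' bids and compare truth against every alternative bid.
Others bid (11, 11, 11): truth gives 0, best alternative gives -6.
Others bid (5, 11, 11): truth gives 0, best alternative gives -4.
Others bid (11, 5, 11): truth gives 0, best alternative gives -4.
Others bid (11, 11, 5): truth gives 0, best alternative gives -4.
Others bid (5, 5, 11): truth gives 0, best alternative gives -3.
Others bid (5, 11, 5): truth gives 0, best alternative gives -3.
(Remaining 58 profiles checked similarly; truth is weakly best in each.)
In every case the truthful bid is at least as good as any alternative, so it is a dominant strategy.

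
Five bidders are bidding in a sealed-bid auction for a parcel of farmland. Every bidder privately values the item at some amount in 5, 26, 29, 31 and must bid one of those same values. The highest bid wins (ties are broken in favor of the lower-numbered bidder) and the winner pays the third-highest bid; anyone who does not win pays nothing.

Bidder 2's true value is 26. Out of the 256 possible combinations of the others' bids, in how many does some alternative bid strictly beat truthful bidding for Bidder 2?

Others bid (5, 5, 5, 29): truth gives 0; bid 29 gives 21 > 0. Violating.
Others bid (5, 5, 5, 31): truth gives 0; bid 31 gives 21 > 0. Violating.
Others bid (5, 5, 29, 5): truth gives 0; bid 29 gives 21 > 0. Violating.
Others bid (5, 5, 31, 5): truth gives 0; bid 31 gives 21 > 0. Violating.
Others bid (5, 5, 5, 5): truth gives 21; no alternative beats it.
Others bid (5, 5, 5, 26): truth gives 21; no alternative beats it.
(Checking all 256 profiles: 8 have a profitable deviation, 248 do not.)

8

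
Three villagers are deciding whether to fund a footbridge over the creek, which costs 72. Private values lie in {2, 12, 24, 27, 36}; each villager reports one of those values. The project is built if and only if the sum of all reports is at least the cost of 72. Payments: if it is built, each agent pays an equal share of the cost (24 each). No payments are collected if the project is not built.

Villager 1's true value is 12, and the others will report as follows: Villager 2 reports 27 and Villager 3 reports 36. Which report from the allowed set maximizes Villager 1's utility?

Report 2: project not built, utility 0.
Report 12: project built, pays 24, utility 12 - 24 = -12.
Report 24: project built, pays 24, utility 12 - 24 = -12.
Report 27: project built, pays 24, utility 12 - 24 = -12.
Report 36: project built, pays 24, utility 12 - 24 = -12.
The best choice is 2 with utility 0.

2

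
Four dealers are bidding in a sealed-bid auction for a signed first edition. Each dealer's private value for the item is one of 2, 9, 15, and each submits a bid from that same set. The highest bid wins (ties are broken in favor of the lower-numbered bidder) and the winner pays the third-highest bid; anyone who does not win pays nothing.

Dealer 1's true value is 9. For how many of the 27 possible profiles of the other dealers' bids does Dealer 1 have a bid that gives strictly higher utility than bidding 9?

Others bid (2, 2, 15): truth gives 0; bid 15 gives 7 > 0. Violating.
Others bid (2, 15, 2): truth gives 0; bid 15 gives 7 > 0. Violating.
Others bid (15, 2, 2): truth gives 0; bid 15 gives 7 > 0. Violating.
Others bid (2, 2, 2): truth gives 7; no alternative beats it.
Others bid (2, 2, 9): truth gives 7; no alternative beats it.
(Checking all 27 profiles: 3 have a profitable deviation, 24 do not.)

3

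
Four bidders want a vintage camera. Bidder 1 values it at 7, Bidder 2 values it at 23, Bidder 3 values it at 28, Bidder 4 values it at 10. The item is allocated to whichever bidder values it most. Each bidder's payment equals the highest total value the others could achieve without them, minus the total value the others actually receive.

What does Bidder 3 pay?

Bidder 3 has the highest value and receives the item.
Without Bidder 3, the item would go to the next-highest value, 23, so the others could achieve 23.
With Bidder 3 present and winning, the others receive nothing, so their total is 0.
Payment = 23 - 0 = 23.

23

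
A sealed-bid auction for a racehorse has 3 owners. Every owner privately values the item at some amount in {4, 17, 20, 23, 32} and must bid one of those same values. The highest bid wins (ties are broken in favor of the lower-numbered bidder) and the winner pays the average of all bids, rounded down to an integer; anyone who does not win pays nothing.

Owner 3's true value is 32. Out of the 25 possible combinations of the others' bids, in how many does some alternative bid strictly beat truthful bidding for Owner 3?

9

Others bid (4, 4): truth gives 19; bid 17 gives 24 > 19. Violating.
Others bid (4, 17): truth gives 15; bid 20 gives 19 > 15. Violating.
Others bid (4, 20): truth gives 14; bid 23 gives 17 > 14. Violating.
Others bid (17, 4): truth gives 15; bid 20 gives 19 > 15. Violating.
Others bid (4, 23): truth gives 13; no alternative beats it.
Others bid (4, 32): truth gives 0; no alternative beats it.
(Checking all 25 profiles: 9 have a profitable deviation, 16 do not.)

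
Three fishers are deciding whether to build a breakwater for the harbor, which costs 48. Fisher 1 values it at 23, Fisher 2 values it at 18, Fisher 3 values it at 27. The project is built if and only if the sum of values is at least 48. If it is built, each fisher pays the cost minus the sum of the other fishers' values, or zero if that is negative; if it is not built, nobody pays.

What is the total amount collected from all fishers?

Total value 68 ≥ cost 48, so it is built.
Fisher 1: others sum to 45; max(0, 48 - 45) = 3.
Fisher 2: others sum to 50; max(0, 48 - 50) = 0.
Fisher 3: others sum to 41; max(0, 48 - 41) = 7.
Total collected = 3 + 0 + 7 = 10.

10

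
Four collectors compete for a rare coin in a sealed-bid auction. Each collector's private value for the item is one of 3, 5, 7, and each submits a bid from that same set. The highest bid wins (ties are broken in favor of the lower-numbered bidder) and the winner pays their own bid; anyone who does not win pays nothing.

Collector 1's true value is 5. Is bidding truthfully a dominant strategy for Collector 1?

Consider the case where Collector 2 bids 3, Collector 3 bids 3 and Collector 4 bids 3.
Truthful bid 5: wins, pays 5, utility 5 - 5 = 0.
Bid 3 instead: wins, pays 3, utility 5 - 3 = 2.
Since 2 > 0, bidding 3 is strictly better here, so truthful bidding is not dominant.

No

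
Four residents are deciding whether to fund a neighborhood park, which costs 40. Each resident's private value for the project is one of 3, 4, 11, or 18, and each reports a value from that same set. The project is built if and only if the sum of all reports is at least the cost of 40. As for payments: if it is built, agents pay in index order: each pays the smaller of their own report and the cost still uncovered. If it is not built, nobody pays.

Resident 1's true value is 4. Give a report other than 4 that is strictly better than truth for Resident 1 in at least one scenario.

Suppose Resident 2 reports 3, Resident 3 reports 18 and Resident 4 reports 18.
Report 4: project built, pays 4, utility 4 - 4 = 0.
Report 3: project built, pays 3, utility 4 - 3 = 1.
So reporting 3 beats truth here (1 > 0).

3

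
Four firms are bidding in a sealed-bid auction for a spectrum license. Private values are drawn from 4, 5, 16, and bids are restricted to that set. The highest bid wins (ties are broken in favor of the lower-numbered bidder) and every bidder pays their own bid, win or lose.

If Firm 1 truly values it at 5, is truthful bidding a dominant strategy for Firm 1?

Consider the case where Firm 2 bids 4, Firm 3 bids 4 and Firm 4 bids 4.
Truthful bid 5: wins, pays 5, utility 5 - 5 = 0.
Bid 4 instead: wins, pays 4, utility 5 - 4 = 1.
Since 1 > 0, bidding 4 is strictly better here, so truthful bidding is not dominant.

No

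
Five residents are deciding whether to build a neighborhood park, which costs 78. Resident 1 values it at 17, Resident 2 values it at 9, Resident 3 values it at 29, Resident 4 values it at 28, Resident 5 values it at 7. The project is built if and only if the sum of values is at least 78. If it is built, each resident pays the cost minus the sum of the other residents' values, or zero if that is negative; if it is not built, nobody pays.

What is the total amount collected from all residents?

Total value 90 ≥ cost 78, so it is built.
Resident 1: others sum to 73; max(0, 78 - 73) = 5.
Resident 2: others sum to 81; max(0, 78 - 81) = 0.
Resident 3: others sum to 61; max(0, 78 - 61) = 17.
Resident 4: others sum to 62; max(0, 78 - 62) = 16.
Resident 5: others sum to 83; max(0, 78 - 83) = 0.
Total collected = 5 + 0 + 17 + 16 + 0 = 38.

38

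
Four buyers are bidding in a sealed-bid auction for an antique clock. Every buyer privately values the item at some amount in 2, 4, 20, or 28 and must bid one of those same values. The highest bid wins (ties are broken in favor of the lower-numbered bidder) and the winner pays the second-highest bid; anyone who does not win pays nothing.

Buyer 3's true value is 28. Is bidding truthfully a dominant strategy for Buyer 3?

Yes

Check each profile of the others' bids and compare truth against every alternative bid.
Others bid (2, 20, 2): truth gives 8, best alternative gives 0.
Others bid (2, 20, 4): truth gives 8, best alternative gives 0.
Others bid (2, 20, 20): truth gives 8, best alternative gives 0.
Others bid (4, 20, 2): truth gives 8, best alternative gives 0.
Others bid (4, 20, 4): truth gives 8, best alternative gives 0.
Others bid (4, 20, 20): truth gives 8, best alternative gives 0.
(Remaining 58 profiles checked similarly; truth is weakly best in each.)
In every case the truthful bid is at least as good as any alternative, so it is a dominant strategy.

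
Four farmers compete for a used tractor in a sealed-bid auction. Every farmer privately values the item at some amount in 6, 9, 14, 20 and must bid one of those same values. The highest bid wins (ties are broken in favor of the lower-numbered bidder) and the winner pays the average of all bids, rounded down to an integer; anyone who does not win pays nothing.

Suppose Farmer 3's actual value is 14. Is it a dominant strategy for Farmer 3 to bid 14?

Consider the case where Farmer 1 bids 6, Farmer 2 bids 6 and Farmer 4 bids 6.
Truthful bid 14: wins, pays 8, utility 14 - 8 = 6.
Bid 9 instead: wins, pays 6, utility 14 - 6 = 8.
Since 8 > 6, bidding 9 is strictly better here, so truthful bidding is not dominant.

No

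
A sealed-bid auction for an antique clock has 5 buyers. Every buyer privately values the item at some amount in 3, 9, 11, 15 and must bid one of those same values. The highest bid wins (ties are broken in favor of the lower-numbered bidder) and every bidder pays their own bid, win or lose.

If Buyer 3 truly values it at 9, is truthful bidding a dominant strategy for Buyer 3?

Consider the case where Buyer 1 bids 3, Buyer 2 bids 3, Buyer 4 bids 3 and Buyer 5 bids 11.
Truthful bid 9: loses but pays 9, utility -9.
Bid 3 instead: loses but pays 3, utility -3.
Since -3 > -9, bidding 3 is strictly better here, so truthful bidding is not dominant.

No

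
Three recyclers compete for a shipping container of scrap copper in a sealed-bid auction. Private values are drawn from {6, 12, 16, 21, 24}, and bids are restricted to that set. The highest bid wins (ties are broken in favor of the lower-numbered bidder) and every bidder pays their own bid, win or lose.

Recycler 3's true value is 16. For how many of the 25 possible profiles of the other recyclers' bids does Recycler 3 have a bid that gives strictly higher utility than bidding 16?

22

Others bid (6, 6): truth gives 0; bid 12 gives 4 > 0. Violating.
Others bid (6, 16): truth gives -16; bid 21 gives -5 > -16. Violating.
Others bid (6, 21): truth gives -16; bid 6 gives -6 > -16. Violating.
Others bid (6, 24): truth gives -16; bid 6 gives -6 > -16. Violating.
Others bid (6, 12): truth gives 0; no alternative beats it.
Others bid (12, 6): truth gives 0; no alternative beats it.
(Checking all 25 profiles: 22 have a profitable deviation, 3 do not.)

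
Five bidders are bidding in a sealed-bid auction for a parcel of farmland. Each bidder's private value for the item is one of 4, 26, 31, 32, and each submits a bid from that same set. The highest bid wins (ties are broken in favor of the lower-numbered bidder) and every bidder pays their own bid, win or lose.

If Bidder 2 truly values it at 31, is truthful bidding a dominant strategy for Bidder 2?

No

Consider the case where Bidder 1 bids 4, Bidder 3 bids 4, Bidder 4 bids 4 and Bidder 5 bids 4.
Truthful bid 31: wins, pays 31, utility 31 - 31 = 0.
Bid 26 instead: wins, pays 26, utility 31 - 26 = 5.
Since 5 > 0, bidding 26 is strictly better here, so truthful bidding is not dominant.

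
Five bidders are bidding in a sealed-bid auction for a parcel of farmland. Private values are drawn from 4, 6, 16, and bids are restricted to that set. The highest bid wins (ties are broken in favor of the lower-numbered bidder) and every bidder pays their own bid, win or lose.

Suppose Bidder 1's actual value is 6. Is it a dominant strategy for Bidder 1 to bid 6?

Consider the case where Bidder 2 bids 4, Bidder 3 bids 4, Bidder 4 bids 4 and Bidder 5 bids 4.
Truthful bid 6: wins, pays 6, utility 6 - 6 = 0.
Bid 4 instead: wins, pays 4, utility 6 - 4 = 2.
Since 2 > 0, bidding 4 is strictly better here, so truthful bidding is not dominant.

No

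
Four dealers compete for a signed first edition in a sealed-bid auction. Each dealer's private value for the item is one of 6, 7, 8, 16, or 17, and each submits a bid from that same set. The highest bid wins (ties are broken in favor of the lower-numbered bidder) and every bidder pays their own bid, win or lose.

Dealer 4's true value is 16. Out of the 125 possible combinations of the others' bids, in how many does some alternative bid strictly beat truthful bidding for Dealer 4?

106

Others bid (6, 6, 6): truth gives 0; bid 7 gives 9 > 0. Violating.
Others bid (6, 6, 7): truth gives 0; bid 8 gives 8 > 0. Violating.
Others bid (6, 6, 16): truth gives -16; bid 17 gives -1 > -16. Violating.
Others bid (6, 6, 17): truth gives -16; bid 6 gives -6 > -16. Violating.
Others bid (6, 6, 8): truth gives 0; no alternative beats it.
Others bid (6, 7, 8): truth gives 0; no alternative beats it.
(Checking all 125 profiles: 106 have a profitable deviation, 19 do not.)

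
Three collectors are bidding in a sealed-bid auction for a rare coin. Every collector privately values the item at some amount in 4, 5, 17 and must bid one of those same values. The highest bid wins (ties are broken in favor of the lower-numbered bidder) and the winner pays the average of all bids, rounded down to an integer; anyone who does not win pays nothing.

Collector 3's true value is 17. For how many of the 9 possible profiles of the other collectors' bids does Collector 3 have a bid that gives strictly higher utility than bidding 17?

1

Others bid (4, 4): truth gives 9; bid 5 gives 13 > 9. Violating.
Others bid (4, 5): truth gives 9; no alternative beats it.
Others bid (4, 17): truth gives 0; no alternative beats it.
(Checking all 9 profiles: 1 has a profitable deviation, 8 do not.)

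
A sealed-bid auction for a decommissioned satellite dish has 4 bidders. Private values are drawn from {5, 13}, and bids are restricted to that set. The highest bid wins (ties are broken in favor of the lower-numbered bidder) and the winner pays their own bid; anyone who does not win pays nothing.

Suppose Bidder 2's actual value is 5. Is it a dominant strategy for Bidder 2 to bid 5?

Yes

Check each profile of the others' bids and compare truth against every alternative bid.
Others bid (5, 5, 5): truth gives 0, best alternative gives -8.
Others bid (5, 5, 13): truth gives 0, best alternative gives -8.
Others bid (5, 13, 5): truth gives 0, best alternative gives -8.
Others bid (5, 13, 13): truth gives 0, best alternative gives -8.
Others bid (13, 5, 5): truth gives 0, best alternative gives 0.
Others bid (13, 5, 13): truth gives 0, best alternative gives 0.
(Remaining 2 profiles checked similarly; truth is weakly best in each.)
In every case the truthful bid is at least as good as any alternative, so it is a dominant strategy.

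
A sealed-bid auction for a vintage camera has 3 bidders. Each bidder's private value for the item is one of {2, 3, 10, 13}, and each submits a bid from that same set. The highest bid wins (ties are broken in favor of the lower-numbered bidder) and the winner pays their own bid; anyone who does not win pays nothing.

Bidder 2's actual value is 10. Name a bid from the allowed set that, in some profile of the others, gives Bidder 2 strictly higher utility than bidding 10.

Suppose Bidder 1 bids 2 and Bidder 3 bids 2.
Bid 10: wins, pays 10, utility 10 - 10 = 0.
Bid 3: wins, pays 3, utility 10 - 3 = 7.
So bidding 3 beats truth here (7 > 0).

3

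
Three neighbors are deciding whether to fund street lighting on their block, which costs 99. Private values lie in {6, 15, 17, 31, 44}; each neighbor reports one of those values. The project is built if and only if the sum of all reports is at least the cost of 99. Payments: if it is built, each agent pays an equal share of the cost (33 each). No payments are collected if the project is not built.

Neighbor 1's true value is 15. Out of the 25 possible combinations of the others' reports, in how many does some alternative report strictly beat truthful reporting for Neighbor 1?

1

Others report (44, 44): truth gives -18; report 6 gives 0 > -18. Violating.
Others report (6, 6): truth gives 0; no alternative beats it.
Others report (6, 15): truth gives 0; no alternative beats it.
(Checking all 25 profiles: 1 has a profitable deviation, 24 do not.)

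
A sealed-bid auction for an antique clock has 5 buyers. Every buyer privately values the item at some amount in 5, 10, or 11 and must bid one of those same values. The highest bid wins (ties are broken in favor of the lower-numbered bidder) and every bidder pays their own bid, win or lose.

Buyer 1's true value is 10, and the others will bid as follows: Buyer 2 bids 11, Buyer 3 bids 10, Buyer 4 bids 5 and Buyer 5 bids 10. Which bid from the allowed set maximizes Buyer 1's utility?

Bid 5: loses but pays 5, utility -5.
Bid 10: loses but pays 10, utility -10.
Bid 11: wins, pays 11, utility 10 - 11 = -1.
The best choice is 11 with utility -1.

11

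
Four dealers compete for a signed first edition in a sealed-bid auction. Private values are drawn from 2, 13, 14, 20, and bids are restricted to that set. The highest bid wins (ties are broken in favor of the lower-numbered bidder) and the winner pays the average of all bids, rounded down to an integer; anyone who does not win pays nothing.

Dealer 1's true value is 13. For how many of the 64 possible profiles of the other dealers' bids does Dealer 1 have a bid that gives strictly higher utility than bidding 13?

Others bid (2, 2, 2): truth gives 9; bid 2 gives 11 > 9. Violating.
Others bid (2, 2, 14): truth gives 0; bid 14 gives 5 > 0. Violating.
Others bid (2, 2, 20): truth gives 0; bid 20 gives 2 > 0. Violating.
Others bid (2, 13, 14): truth gives 0; bid 14 gives 3 > 0. Violating.
Others bid (2, 2, 13): truth gives 6; no alternative beats it.
Others bid (2, 13, 2): truth gives 6; no alternative beats it.
(Checking all 64 profiles: 16 have a profitable deviation, 48 do not.)

16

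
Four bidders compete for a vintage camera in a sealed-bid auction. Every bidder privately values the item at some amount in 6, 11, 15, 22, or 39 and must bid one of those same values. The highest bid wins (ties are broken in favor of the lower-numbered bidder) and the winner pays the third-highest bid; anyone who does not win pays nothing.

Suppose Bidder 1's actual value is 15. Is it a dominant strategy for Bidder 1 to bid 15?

Consider the case where Bidder 2 bids 6, Bidder 3 bids 6 and Bidder 4 bids 22.
Truthful bid 15: loses, pays 0, utility 0.
Bid 22 instead: wins, pays 6, utility 15 - 6 = 9.
Since 9 > 0, bidding 22 is strictly better here, so truthful bidding is not dominant.

No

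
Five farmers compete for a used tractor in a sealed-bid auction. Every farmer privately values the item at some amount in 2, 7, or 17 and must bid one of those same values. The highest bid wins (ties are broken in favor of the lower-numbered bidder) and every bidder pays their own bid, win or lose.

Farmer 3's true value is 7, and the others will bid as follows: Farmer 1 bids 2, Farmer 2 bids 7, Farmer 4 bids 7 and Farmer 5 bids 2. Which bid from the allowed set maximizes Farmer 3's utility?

Bid 2: loses but pays 2, utility -2.
Bid 7: loses but pays 7, utility -7.
Bid 17: wins, pays 17, utility 7 - 17 = -10.
The best choice is 2 with utility -2.

2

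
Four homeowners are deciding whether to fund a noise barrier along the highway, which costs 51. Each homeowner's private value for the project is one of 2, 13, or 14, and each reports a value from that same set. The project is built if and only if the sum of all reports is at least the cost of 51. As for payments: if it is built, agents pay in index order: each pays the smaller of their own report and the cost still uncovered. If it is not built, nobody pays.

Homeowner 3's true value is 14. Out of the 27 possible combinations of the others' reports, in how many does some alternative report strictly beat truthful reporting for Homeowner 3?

8

Others report (13, 13, 13): truth gives 0; report 13 gives 1 > 0. Violating.
Others report (13, 13, 14): truth gives 0; report 13 gives 1 > 0. Violating.
Others report (13, 14, 13): truth gives 0; report 13 gives 1 > 0. Violating.
Others report (13, 14, 14): truth gives 0; report 13 gives 1 > 0. Violating.
Others report (2, 2, 2): truth gives 0; no alternative beats it.
Others report (2, 2, 13): truth gives 0; no alternative beats it.
(Checking all 27 profiles: 8 have a profitable deviation, 19 do not.)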